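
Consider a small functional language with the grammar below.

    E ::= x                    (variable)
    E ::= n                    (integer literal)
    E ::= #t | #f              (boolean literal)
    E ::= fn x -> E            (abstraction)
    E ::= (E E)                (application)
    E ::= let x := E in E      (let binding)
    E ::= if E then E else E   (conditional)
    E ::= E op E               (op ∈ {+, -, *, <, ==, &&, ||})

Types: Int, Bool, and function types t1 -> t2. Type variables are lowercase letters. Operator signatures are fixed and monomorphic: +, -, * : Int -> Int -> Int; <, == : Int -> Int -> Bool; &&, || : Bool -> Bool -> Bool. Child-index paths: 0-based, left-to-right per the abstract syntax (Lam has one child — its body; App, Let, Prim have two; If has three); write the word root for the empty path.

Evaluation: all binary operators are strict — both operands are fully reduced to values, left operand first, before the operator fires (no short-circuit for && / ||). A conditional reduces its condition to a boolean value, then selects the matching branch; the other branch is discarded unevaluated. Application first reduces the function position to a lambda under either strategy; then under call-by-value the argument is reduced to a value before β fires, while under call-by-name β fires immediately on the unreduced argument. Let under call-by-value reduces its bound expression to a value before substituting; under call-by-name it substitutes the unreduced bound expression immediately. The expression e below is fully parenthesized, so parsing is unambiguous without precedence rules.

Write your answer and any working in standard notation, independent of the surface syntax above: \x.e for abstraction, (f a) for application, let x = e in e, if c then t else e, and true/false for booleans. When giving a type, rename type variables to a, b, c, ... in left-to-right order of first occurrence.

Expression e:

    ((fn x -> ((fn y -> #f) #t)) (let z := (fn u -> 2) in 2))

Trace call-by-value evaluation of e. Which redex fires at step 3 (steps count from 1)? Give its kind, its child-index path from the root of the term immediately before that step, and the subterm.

Working:
step 0: ((\x.((\y.false) true)) (let z = (\u.2) in 2))
step 1: [let@1] ((\x.((\y.false) true)) 2)
step 2: [beta@root] ((\y.false) true)
step 3: [beta@root] false

Answer: beta at root : ((\y.false) true)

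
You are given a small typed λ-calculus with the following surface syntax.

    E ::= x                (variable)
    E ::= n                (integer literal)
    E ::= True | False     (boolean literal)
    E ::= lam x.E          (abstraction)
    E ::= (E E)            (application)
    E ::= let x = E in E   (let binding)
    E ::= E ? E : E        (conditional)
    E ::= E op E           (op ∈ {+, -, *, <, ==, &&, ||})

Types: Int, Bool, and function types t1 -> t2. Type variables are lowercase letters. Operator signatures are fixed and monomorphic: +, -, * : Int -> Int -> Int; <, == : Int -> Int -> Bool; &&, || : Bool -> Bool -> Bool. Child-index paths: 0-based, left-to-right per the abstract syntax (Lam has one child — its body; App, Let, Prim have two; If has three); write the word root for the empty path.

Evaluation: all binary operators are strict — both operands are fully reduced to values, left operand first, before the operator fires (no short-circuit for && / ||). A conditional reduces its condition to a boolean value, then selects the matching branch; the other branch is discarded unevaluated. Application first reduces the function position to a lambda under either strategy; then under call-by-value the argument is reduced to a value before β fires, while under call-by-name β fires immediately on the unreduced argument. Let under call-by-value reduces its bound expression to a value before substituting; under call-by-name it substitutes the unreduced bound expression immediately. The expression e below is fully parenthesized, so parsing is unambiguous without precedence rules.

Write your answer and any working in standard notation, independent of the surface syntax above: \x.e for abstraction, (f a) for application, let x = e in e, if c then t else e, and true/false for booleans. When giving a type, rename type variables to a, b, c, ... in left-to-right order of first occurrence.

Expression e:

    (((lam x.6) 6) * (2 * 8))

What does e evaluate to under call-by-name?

Working:
step 0: (((\x.6) 6) * (2 * 8))
step 1: [beta@0] (6 * (2 * 8))
step 2: [delta@1] (6 * 16)
step 3: [delta@root] 96

Answer: 96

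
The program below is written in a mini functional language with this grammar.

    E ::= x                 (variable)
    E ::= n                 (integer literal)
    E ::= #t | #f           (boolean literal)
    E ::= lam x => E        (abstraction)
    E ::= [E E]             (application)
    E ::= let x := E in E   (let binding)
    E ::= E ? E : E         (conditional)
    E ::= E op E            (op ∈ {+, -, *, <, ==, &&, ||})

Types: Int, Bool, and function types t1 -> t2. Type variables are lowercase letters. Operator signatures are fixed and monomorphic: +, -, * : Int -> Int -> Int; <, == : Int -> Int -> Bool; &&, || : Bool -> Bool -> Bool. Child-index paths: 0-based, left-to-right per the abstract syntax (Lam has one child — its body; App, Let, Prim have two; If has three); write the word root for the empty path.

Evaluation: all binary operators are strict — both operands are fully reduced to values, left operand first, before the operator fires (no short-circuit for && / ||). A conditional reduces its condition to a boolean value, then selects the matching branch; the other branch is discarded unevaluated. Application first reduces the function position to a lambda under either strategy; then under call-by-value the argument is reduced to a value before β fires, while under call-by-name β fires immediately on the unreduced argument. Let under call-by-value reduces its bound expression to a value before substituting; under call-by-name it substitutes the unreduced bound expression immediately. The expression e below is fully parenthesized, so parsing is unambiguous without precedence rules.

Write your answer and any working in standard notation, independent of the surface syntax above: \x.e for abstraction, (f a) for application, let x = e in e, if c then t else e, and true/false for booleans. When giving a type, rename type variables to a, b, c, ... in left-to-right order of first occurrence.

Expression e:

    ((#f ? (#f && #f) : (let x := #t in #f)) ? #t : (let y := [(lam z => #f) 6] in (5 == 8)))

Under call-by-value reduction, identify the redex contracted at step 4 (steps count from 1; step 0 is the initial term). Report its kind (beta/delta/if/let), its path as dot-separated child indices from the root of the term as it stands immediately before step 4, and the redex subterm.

Trace:
step 0: (if (if false then (false && false) else (let x = true in false)) then true else (let y = ((\z.false) 6) in (5 == 8)))
step 1: [if@0] (if (let x = true in false) then true else (let y = ((\z.false) 6) in (5 == 8)))
step 2: [let@0] (if false then true else (let y = ((\z.false) 6) in (5 == 8)))
step 3: [if@root] (let y = ((\z.false) 6) in (5 == 8))
step 4: [beta@0] (let y = false in (5 == 8))

Answer: beta at 0 : ((\z.false) 6)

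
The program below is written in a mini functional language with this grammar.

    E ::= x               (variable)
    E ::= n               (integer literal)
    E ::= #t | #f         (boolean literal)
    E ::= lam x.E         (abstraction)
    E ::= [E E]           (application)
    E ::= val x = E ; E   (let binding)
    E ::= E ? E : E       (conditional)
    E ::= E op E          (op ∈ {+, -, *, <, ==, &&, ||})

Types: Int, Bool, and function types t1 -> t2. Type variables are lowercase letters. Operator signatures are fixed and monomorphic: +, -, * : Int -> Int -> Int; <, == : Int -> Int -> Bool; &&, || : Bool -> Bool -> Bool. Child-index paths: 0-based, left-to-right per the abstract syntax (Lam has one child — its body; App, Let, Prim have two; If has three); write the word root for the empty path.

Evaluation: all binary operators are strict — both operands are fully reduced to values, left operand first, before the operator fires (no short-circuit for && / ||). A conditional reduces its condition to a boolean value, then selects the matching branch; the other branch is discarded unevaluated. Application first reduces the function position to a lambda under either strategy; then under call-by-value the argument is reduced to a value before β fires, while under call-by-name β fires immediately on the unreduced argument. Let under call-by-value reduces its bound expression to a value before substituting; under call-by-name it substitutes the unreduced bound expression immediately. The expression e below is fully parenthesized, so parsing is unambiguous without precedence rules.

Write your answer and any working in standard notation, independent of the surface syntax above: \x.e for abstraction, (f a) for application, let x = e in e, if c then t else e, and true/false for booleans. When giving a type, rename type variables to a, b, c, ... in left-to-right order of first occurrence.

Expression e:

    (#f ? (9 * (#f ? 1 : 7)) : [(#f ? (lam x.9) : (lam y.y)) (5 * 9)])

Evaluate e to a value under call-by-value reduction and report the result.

Answer: 45

Trace:
step 0: (if false then (9 * (if false then 1 else 7)) else ((if false then (\x.9) else (\y.y)) (5 * 9)))
step 1: [if@root] ((if false then (\x.9) else (\y.y)) (5 * 9))
step 2: [if@0] ((\y.y) (5 * 9))
step 3: [delta@1] ((\y.y) 45)
step 4: [beta@root] 45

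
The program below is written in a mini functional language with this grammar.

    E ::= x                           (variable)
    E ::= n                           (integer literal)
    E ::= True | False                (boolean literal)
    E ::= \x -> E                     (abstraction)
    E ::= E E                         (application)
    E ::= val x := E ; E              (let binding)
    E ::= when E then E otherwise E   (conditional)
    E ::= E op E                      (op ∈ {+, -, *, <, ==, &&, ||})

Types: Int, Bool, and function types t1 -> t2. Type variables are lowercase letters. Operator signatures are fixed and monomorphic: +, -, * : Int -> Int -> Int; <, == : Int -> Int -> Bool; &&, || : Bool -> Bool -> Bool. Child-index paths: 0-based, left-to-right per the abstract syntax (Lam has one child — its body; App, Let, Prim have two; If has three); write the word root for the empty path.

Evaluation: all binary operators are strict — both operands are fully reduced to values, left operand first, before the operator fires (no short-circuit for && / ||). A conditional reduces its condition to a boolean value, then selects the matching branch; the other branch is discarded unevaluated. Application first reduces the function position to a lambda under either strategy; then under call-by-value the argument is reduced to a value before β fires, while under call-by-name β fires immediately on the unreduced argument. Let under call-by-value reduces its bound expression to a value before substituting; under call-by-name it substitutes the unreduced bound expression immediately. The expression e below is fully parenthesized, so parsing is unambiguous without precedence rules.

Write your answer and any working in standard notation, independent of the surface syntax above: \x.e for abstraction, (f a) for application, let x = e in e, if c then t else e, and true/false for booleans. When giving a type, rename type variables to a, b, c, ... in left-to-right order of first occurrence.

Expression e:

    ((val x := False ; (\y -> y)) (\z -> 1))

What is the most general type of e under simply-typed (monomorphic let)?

Derivation:
let x : Bool
y : a
\y._ : a -> a
\z._ : b -> Int
  unify a -> a ~ (b -> Int) -> c
  unify a ~ b -> Int
  unify b -> Int ~ c
_ _ : b -> Int

Answer: a -> Int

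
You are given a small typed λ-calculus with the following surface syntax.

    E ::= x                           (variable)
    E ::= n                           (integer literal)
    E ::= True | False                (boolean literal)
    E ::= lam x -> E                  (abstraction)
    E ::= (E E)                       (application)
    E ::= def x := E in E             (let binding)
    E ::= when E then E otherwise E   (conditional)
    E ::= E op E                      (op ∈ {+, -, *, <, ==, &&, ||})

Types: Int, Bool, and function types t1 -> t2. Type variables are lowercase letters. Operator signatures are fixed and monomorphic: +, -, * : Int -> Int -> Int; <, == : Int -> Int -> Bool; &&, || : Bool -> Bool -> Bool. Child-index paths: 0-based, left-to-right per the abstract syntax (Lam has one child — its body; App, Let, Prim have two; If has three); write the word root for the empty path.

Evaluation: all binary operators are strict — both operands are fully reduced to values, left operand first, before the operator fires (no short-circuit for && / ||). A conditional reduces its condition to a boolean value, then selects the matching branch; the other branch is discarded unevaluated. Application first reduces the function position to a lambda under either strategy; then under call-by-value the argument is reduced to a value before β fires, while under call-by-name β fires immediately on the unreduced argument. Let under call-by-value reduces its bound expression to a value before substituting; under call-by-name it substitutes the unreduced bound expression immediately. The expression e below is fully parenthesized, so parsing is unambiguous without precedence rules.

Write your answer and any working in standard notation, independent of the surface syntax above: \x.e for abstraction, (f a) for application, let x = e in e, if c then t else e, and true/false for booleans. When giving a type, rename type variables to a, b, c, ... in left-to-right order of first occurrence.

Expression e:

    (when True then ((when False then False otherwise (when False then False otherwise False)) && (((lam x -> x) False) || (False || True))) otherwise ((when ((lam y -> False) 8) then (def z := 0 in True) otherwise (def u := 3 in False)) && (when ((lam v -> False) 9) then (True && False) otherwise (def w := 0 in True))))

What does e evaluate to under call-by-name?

Answer: false

Derivation:
step 0: (if true then ((if false then false else (if false then false else false)) && (((\x.x) false) || (false || true))) else ((if ((\y.false) 8) then (let z = 0 in true) else (let u = 3 in false)) && (if ((\v.false) 9) then (true && false) else (let w = 0 in true))))
step 1: [if@root] ((if false then false else (if false then false else false)) && (((\x.x) false) || (false || true)))
step 2: [if@0] ((if false then false else false) && (((\x.x) false) || (false || true)))
step 3: [if@0] (false && (((\x.x) false) || (false || true)))
step 4: [beta@1.0] (false && (false || (false || true)))
step 5: [delta@1.1] (false && (false || true))
step 6: [delta@1] (false && true)
step 7: [delta@root] false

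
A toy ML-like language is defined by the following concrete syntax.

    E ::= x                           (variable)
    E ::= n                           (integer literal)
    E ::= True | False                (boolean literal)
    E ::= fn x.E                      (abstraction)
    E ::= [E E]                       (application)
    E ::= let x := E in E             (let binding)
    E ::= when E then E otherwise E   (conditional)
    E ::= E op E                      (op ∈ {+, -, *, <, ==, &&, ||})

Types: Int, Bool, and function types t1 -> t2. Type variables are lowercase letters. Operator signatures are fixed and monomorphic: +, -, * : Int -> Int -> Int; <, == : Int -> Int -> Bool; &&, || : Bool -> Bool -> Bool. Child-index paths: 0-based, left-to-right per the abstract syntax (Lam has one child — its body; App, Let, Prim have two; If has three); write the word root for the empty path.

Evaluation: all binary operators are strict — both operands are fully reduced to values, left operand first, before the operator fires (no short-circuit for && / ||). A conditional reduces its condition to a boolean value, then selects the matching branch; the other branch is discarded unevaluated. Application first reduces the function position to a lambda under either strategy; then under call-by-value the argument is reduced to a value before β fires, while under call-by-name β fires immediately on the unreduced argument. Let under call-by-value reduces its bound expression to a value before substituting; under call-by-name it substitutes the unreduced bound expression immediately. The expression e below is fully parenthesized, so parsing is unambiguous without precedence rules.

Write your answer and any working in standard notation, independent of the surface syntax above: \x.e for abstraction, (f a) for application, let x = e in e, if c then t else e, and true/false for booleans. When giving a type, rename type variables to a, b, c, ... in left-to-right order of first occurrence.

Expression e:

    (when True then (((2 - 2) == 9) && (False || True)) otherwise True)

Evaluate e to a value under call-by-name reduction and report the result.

Answer: false

Working:
step 0: (if true then (((2 - 2) == 9) && (false || true)) else true)
step 1: [if@root] (((2 - 2) == 9) && (false || true))
step 2: [delta@0.0] ((0 == 9) && (false || true))
step 3: [delta@0] (false && (false || true))
step 4: [delta@1] (false && true)
step 5: [delta@root] false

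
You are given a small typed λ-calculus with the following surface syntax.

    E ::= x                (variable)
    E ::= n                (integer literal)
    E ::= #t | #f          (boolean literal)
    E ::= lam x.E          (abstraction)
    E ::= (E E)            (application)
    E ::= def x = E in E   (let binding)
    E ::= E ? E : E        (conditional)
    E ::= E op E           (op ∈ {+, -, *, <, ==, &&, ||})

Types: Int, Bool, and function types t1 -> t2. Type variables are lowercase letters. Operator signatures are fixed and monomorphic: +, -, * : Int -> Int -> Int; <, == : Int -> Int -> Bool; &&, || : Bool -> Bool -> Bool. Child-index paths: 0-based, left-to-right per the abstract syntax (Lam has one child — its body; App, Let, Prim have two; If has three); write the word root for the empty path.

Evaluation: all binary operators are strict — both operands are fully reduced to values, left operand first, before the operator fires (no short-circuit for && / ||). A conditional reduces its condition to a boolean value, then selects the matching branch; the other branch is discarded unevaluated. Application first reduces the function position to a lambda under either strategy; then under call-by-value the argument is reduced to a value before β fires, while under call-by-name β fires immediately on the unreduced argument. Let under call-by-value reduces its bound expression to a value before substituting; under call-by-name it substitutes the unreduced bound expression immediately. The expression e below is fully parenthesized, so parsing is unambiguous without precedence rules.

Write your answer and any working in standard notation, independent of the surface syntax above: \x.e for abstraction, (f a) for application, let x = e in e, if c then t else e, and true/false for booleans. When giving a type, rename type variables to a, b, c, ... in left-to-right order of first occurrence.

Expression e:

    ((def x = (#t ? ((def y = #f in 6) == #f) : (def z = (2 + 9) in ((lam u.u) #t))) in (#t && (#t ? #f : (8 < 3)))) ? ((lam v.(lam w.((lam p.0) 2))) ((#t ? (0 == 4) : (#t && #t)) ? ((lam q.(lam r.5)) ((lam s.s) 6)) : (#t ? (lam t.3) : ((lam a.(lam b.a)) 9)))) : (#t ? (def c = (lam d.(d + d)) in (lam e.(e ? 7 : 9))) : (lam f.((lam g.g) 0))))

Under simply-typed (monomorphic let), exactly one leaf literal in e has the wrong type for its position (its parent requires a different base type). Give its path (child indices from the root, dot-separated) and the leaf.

Trace:
  unify Bool ~ Bool
let y : Bool
  unify Int ~ Int
  unify Bool ~ Int
  FAIL: mismatch Bool ~ Int

Answer: 0.0.1.1 : false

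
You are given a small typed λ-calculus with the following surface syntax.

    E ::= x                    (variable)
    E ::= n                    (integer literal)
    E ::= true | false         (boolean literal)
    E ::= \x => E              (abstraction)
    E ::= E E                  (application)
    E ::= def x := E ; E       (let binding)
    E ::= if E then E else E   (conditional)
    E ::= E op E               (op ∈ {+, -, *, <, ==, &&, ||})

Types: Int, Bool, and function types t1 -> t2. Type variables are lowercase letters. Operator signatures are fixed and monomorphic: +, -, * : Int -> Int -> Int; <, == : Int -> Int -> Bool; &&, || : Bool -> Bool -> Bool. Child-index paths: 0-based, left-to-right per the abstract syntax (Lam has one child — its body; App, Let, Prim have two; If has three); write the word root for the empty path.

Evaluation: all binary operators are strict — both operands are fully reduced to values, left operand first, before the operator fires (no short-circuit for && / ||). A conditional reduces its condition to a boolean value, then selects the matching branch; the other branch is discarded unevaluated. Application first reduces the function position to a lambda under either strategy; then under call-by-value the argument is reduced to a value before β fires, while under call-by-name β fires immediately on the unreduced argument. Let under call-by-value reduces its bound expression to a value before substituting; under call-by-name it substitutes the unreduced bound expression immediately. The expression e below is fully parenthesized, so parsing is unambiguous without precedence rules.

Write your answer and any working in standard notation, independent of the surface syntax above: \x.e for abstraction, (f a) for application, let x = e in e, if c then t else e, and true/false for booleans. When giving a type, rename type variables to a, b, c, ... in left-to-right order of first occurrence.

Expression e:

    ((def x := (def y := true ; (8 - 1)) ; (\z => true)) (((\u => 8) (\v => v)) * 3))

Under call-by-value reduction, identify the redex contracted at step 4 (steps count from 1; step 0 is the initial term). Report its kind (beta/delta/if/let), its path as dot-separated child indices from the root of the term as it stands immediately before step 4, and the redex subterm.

Working:
step 0: ((let x = (let y = true in (8 - 1)) in (\z.true)) (((\u.8) (\v.v)) * 3))
step 1: [let@0.0] ((let x = (8 - 1) in (\z.true)) (((\u.8) (\v.v)) * 3))
step 2: [delta@0.0] ((let x = 7 in (\z.true)) (((\u.8) (\v.v)) * 3))
step 3: [let@0] ((\z.true) (((\u.8) (\v.v)) * 3))
step 4: [beta@1.0] ((\z.true) (8 * 3))

Answer: beta at 1.0 : ((\u.8) (\v.v))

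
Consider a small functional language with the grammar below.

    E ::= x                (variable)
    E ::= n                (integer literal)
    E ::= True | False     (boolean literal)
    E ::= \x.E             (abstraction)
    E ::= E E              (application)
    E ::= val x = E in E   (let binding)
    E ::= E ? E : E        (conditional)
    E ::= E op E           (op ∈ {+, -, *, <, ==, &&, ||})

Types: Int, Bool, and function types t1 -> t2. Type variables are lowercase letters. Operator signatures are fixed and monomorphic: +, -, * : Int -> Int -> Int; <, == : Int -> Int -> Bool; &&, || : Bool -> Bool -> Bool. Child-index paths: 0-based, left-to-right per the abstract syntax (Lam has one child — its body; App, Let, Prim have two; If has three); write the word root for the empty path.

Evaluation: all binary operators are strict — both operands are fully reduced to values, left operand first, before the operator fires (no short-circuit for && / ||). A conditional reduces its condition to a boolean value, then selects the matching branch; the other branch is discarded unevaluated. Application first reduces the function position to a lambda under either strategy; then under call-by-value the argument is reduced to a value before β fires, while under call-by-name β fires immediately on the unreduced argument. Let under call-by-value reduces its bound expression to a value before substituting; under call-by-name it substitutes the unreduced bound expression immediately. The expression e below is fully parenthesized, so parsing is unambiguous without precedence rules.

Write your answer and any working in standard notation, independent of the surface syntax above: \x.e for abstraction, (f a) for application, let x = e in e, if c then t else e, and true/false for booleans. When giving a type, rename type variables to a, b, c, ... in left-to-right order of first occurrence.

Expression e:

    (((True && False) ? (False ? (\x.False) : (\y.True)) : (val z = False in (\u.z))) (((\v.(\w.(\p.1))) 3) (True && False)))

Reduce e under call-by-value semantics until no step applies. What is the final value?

Trace:
step 0: ((if (true && false) then (if false then (\x.false) else (\y.true)) else (let z = false in (\u.z))) (((\v.(\w.(\p.1))) 3) (true && false)))
step 1: [delta@0.0] ((if false then (if false then (\x.false) else (\y.true)) else (let z = false in (\u.z))) (((\v.(\w.(\p.1))) 3) (true && false)))
step 2: [if@0] ((let z = false in (\u.z)) (((\v.(\w.(\p.1))) 3) (true && false)))
step 3: [let@0] ((\u.false) (((\v.(\w.(\p.1))) 3) (true && false)))
step 4: [beta@1.0] ((\u.false) ((\w.(\p.1)) (true && false)))
step 5: [delta@1.1] ((\u.false) ((\w.(\p.1)) false))
step 6: [beta@1] ((\u.false) (\p.1))
step 7: [beta@root] false

Answer: false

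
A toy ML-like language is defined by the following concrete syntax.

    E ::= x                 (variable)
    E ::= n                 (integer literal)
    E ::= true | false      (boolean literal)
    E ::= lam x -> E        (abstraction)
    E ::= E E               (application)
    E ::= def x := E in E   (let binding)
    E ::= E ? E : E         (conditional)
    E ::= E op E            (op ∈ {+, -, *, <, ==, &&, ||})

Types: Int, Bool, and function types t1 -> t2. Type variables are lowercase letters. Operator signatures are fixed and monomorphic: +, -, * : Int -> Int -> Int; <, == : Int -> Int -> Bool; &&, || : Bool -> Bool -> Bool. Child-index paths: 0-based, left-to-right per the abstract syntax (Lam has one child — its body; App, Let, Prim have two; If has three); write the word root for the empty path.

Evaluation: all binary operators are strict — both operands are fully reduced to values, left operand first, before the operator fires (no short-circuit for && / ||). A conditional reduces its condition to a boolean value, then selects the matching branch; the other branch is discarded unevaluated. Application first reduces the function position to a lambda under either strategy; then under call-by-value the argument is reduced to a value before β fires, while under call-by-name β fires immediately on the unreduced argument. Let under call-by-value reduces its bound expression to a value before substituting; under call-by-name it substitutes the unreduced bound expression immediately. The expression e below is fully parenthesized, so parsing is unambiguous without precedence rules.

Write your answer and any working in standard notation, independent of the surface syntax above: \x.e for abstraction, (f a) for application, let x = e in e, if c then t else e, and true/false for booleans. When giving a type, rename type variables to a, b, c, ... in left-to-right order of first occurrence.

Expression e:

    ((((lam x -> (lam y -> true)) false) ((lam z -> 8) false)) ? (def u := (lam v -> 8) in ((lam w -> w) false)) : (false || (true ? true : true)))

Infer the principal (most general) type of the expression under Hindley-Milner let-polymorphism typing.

Answer: Bool

Working:
\y._ : b -> Bool
\x._ : a -> b -> Bool
  unify a -> b -> Bool ~ Bool -> c
  unify a ~ Bool
  unify b -> Bool ~ c
_ _ : b -> Bool
\z._ : d -> Int
  unify d -> Int ~ Bool -> e
  unify d ~ Bool
  unify Int ~ e
_ _ : Int
  unify b -> Bool ~ Int -> f
  unify b ~ Int
  unify Bool ~ f
_ _ : Bool
  unify Bool ~ Bool
\v._ : g -> Int
let u : forall. g -> Int
w : h
\w._ : h -> h
  unify h -> h ~ Bool -> i
  unify h ~ Bool
  unify Bool ~ i
_ _ : Bool
  unify Bool ~ Bool
  unify Bool ~ Bool
  unify Bool ~ Bool
  unify Bool ~ Bool
  unify Bool ~ Bool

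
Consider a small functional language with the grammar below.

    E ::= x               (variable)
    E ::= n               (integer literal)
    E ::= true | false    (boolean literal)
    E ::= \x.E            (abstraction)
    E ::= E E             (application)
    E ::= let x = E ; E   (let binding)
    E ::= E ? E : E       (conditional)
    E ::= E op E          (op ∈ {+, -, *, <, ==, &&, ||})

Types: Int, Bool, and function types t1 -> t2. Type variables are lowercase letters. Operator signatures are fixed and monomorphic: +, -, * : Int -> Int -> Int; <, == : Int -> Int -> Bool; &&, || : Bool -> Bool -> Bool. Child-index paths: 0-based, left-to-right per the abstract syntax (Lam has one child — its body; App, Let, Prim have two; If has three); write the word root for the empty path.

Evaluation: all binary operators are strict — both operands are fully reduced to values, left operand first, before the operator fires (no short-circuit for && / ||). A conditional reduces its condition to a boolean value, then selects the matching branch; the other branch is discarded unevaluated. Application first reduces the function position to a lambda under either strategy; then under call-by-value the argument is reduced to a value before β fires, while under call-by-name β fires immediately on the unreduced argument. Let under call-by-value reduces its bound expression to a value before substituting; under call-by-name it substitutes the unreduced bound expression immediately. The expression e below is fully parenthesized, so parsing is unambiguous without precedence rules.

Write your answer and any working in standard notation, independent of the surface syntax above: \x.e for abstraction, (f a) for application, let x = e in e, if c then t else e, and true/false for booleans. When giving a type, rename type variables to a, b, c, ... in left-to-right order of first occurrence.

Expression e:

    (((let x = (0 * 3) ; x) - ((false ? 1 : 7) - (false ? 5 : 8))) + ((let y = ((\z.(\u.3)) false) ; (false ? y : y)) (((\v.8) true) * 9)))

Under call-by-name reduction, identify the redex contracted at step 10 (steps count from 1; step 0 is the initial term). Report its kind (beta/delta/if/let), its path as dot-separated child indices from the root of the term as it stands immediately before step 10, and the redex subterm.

Trace:
step 0: (((let x = (0 * 3) in x) - ((if false then 1 else 7) - (if false then 5 else 8))) + ((let y = ((\z.(\u.3)) false) in (if false then y else y)) (((\v.8) true) * 9)))
step 1: [let@0.0] (((0 * 3) - ((if false then 1 else 7) - (if false then 5 else 8))) + ((let y = ((\z.(\u.3)) false) in (if false then y else y)) (((\v.8) true) * 9)))
step 2: [delta@0.0] ((0 - ((if false then 1 else 7) - (if false then 5 else 8))) + ((let y = ((\z.(\u.3)) false) in (if false then y else y)) (((\v.8) true) * 9)))
step 3: [if@0.1.0] ((0 - (7 - (if false then 5 else 8))) + ((let y = ((\z.(\u.3)) false) in (if false then y else y)) (((\v.8) true) * 9)))
step 4: [if@0.1.1] ((0 - (7 - 8)) + ((let y = ((\z.(\u.3)) false) in (if false then y else y)) (((\v.8) true) * 9)))
step 5: [delta@0.1] ((0 - -1) + ((let y = ((\z.(\u.3)) false) in (if false then y else y)) (((\v.8) true) * 9)))
step 6: [delta@0] (1 + ((let y = ((\z.(\u.3)) false) in (if false then y else y)) (((\v.8) true) * 9)))
step 7: [let@1.0] (1 + ((if false then ((\z.(\u.3)) false) else ((\z.(\u.3)) false)) (((\v.8) true) * 9)))
step 8: [if@1.0] (1 + (((\z.(\u.3)) false) (((\v.8) true) * 9)))
step 9: [beta@1.0] (1 + ((\u.3) (((\v.8) true) * 9)))
step 10: [beta@1] (1 + 3)

Answer: beta at 1 : ((\u.3) (((\v.8) true) * 9))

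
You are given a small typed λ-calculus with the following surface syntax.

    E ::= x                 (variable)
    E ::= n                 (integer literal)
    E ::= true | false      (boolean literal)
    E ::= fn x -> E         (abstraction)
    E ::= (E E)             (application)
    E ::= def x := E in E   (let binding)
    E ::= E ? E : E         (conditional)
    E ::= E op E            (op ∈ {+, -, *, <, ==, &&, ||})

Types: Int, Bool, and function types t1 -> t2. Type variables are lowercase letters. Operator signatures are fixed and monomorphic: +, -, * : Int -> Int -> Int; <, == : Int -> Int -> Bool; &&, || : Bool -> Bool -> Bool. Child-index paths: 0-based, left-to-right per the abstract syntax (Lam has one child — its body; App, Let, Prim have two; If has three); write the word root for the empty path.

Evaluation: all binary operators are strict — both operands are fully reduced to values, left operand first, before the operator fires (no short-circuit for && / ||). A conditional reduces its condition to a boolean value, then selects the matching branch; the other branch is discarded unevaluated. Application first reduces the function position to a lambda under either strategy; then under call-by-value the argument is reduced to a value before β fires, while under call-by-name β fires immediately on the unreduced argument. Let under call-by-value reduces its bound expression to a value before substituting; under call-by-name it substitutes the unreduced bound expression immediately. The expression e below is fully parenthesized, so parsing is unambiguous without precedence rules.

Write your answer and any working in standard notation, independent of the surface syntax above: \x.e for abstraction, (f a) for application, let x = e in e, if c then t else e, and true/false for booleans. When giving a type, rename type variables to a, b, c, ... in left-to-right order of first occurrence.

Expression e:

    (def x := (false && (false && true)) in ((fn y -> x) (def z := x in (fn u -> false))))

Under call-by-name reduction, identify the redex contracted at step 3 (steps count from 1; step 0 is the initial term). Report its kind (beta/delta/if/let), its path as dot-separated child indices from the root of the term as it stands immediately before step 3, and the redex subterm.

Derivation:
step 0: (let x = (false && (false && true)) in ((\y.x) (let z = x in (\u.false))))
step 1: [let@root] ((\y.(false && (false && true))) (let z = (false && (false && true)) in (\u.false)))
step 2: [beta@root] (false && (false && true))
step 3: [delta@1] (false && false)

Answer: delta at 1 : (false && true)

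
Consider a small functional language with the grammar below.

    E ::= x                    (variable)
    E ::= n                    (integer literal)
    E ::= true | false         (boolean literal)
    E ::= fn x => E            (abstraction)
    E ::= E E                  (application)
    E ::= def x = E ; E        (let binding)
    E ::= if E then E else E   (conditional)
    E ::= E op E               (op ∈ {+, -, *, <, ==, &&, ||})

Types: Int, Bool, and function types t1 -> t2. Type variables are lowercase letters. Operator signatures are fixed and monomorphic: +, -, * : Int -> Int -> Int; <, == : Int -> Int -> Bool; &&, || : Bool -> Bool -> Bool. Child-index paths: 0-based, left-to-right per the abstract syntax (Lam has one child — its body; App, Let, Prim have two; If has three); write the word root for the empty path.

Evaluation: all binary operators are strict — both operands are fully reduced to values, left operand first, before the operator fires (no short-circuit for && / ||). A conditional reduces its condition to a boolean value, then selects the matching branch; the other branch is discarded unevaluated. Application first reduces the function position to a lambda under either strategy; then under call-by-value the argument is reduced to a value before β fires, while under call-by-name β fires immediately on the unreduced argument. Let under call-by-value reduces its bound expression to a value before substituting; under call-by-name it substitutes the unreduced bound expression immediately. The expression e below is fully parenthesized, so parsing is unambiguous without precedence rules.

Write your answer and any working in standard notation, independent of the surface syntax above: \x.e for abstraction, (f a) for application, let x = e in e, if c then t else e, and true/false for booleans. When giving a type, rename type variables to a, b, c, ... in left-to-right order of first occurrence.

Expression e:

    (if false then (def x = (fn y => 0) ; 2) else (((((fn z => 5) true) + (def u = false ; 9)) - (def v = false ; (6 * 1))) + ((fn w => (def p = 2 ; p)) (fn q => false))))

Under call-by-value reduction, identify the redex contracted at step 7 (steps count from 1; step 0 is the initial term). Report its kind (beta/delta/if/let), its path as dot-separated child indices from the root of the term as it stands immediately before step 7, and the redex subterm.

Answer: delta at 0 : (14 - 6)

Derivation:
step 0: (if false then (let x = (\y.0) in 2) else (((((\z.5) true) + (let u = false in 9)) - (let v = false in (6 * 1))) + ((\w.(let p = 2 in p)) (\q.false))))
step 1: [if@root] (((((\z.5) true) + (let u = false in 9)) - (let v = false in (6 * 1))) + ((\w.(let p = 2 in p)) (\q.false)))
step 2: [beta@0.0.0] (((5 + (let u = false in 9)) - (let v = false in (6 * 1))) + ((\w.(let p = 2 in p)) (\q.false)))
step 3: [let@0.0.1] (((5 + 9) - (let v = false in (6 * 1))) + ((\w.(let p = 2 in p)) (\q.false)))
step 4: [delta@0.0] ((14 - (let v = false in (6 * 1))) + ((\w.(let p = 2 in p)) (\q.false)))
step 5: [let@0.1] ((14 - (6 * 1)) + ((\w.(let p = 2 in p)) (\q.false)))
step 6: [delta@0.1] ((14 - 6) + ((\w.(let p = 2 in p)) (\q.false)))
step 7: [delta@0] (8 + ((\w.(let p = 2 in p)) (\q.false)))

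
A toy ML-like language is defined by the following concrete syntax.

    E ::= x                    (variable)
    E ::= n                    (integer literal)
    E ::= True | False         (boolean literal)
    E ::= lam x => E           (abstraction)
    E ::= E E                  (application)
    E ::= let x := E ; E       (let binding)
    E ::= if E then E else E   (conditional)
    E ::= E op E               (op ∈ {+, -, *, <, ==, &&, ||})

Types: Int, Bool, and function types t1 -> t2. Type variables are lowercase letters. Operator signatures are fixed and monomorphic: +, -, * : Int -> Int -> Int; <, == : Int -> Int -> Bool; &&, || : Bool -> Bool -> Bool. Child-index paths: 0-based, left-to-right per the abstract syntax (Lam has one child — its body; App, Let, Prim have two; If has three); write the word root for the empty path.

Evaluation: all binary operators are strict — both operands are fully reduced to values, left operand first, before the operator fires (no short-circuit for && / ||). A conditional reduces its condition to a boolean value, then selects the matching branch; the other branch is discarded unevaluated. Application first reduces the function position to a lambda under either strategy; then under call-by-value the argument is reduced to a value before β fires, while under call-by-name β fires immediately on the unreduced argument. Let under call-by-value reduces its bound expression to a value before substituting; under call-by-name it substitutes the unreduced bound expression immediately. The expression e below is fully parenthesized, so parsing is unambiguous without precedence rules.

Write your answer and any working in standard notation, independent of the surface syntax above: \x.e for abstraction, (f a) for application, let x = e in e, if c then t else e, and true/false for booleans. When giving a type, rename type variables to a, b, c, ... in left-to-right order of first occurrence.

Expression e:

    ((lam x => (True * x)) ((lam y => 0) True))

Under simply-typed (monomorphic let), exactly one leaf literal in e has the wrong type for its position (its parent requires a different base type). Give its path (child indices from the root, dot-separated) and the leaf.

Answer: 0.0.0 : true

Derivation:
  unify Bool ~ Int
  FAIL: mismatch Bool ~ Int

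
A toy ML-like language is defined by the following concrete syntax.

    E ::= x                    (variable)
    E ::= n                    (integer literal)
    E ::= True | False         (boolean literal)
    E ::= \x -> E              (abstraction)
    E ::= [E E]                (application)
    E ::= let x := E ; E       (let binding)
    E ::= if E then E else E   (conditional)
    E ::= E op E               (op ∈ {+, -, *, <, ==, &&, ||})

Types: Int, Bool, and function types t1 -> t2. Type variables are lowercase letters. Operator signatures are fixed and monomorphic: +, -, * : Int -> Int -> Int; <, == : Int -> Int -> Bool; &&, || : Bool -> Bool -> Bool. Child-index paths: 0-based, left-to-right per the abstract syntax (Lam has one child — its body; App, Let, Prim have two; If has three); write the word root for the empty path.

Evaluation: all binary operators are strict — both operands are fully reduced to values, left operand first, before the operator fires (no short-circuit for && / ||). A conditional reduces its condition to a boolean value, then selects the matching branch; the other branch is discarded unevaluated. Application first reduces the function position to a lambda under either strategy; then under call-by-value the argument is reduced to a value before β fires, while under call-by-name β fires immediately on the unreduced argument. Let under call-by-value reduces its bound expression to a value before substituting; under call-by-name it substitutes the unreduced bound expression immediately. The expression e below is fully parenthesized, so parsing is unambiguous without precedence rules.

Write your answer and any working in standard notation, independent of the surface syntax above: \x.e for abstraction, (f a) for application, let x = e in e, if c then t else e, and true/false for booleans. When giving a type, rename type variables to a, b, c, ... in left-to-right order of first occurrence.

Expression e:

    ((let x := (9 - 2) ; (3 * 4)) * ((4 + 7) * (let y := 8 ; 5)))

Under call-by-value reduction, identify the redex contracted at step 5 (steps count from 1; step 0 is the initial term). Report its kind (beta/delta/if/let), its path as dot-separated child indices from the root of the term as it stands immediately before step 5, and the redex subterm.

Working:
step 0: ((let x = (9 - 2) in (3 * 4)) * ((4 + 7) * (let y = 8 in 5)))
step 1: [delta@0.0] ((let x = 7 in (3 * 4)) * ((4 + 7) * (let y = 8 in 5)))
step 2: [let@0] ((3 * 4) * ((4 + 7) * (let y = 8 in 5)))
step 3: [delta@0] (12 * ((4 + 7) * (let y = 8 in 5)))
step 4: [delta@1.0] (12 * (11 * (let y = 8 in 5)))
step 5: [let@1.1] (12 * (11 * 5))

Answer: let at 1.1 : (let y = 8 in 5)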